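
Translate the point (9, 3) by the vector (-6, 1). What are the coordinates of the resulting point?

Translation by (-6, 1) (homogeneous matrix [[1, 0, -6], [0, 1, 1], [0, 0, 1]]):
x' = 9 + -6 = 3
y' = 3 + 1 = 4
Result: (3, 4)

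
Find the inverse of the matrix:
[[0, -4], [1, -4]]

For [[a,b],[c,d]], inverse = (1/det)·[[d,-b],[-c,a]]
det = (0)(-4) - (-4)(1) = 0 - -4 = 4
Inverse = (1/4)·[[-4, 4], [-1, 0]]
= [[-1, 1], [-1/4, 0]]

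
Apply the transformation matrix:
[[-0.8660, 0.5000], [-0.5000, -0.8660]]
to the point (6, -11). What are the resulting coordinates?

Matrix multiplication:
[[-0.8660, 0.5000], [-0.5000, -0.8660]] × [6, -11]ᵀ
= [(-0.8660)(6) + (0.5000)(-11), (-0.5000)(6) + (-0.8660)(-11)]ᵀ
= [-10.6960, 6.5260]ᵀ
Result: (-10.6960, 6.5260)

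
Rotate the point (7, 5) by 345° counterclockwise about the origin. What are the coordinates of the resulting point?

Rotation matrix for 345°: [[cos 345°, -sin 345°], [sin 345°, cos 345°]] ≈ [[0.965926, 0.258819], [-0.258819, 0.965926]]
[[0.965926, 0.258819], [-0.258819, 0.965926]] × [7, 5]ᵀ ≈ [8.0556, 3.0179]ᵀ
Result: (8.0556, 3.0179)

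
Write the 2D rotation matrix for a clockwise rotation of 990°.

Rotation matrix formula: [[cos θ, -sin θ], [sin θ, cos θ]]
A clockwise rotation by 990° is equivalent to a counterclockwise rotation by -990°.
For θ = -990°:
cos(-990°) = 0
sin(-990°) = 1
Result: [[0, -1], [1, 0]]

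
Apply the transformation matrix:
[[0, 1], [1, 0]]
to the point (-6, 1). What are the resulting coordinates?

Matrix multiplication:
[[0, 1], [1, 0]] × [-6, 1]ᵀ
= [(0)(-6) + (1)(1), (1)(-6) + (0)(1)]ᵀ
= [1, -6]ᵀ
Result: (1, -6)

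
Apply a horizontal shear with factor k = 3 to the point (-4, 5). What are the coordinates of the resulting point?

Shear matrix for horizontal shear with factor k = 3:
[[1, 3], [0, 1]]
Result: (-4, 5) → (11, 5)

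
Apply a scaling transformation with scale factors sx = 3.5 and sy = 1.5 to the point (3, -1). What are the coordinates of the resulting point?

Scaling matrix:
[[3.50, 0], [0, 1.50]]
Result: (3 × 3.5, -1 × 1.5) = (10.5, -1.5)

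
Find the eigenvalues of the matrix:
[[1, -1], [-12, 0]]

Characteristic equation: det(A - λI) = 0
λ² - (trace)λ + (det) = 0
trace = 1 + 0 = 1, det = (1)(0) - (-1)(-12) = -12
λ² - (1)λ + (-12) = 0
λ = (1 ± √((1)² - 4·(-12))) / 2 = (1 ± √49) / 2
Solving: λ = -3, 4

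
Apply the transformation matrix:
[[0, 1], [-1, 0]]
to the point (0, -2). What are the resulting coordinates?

Matrix multiplication:
[[0, 1], [-1, 0]] × [0, -2]ᵀ
= [(0)(0) + (1)(-2), (-1)(0) + (0)(-2)]ᵀ
= [-2, 0]ᵀ
Result: (-2, 0)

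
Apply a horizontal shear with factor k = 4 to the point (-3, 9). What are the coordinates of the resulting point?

Shear matrix for horizontal shear with factor k = 4:
[[1, 4], [0, 1]]
Result: (-3, 9) → (33, 9)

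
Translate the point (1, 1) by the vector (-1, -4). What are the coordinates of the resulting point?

Translation by (-1, -4) (homogeneous matrix [[1, 0, -1], [0, 1, -4], [0, 0, 1]]):
x' = 1 + -1 = 0
y' = 1 + -4 = -3
Result: (0, -3)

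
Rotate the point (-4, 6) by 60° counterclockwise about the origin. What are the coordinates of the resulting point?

Rotation matrix for 60°: [[cos 60°, -sin 60°], [sin 60°, cos 60°]] ≈ [[0.500000, -0.866025], [0.866025, 0.500000]]
[[0.500000, -0.866025], [0.866025, 0.500000]] × [-4, 6]ᵀ ≈ [-7.1962, -0.4641]ᵀ
Result: (-7.1962, -0.4641)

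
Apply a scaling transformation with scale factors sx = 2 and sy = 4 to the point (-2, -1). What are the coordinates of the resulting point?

Scaling matrix:
[[2, 0], [0, 4]]
Result: (-2 × 2, -1 × 4) = (-4, -4)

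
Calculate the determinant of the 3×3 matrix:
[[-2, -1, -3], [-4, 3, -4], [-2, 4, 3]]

Expansion along first row:
det = -2·det([[3,-4],[4,3]]) - -1·det([[-4,-4],[-2,3]]) + -3·det([[-4,3],[-2,4]])
    = -2·(3·3 - -4·4) - -1·(-4·3 - -4·-2) + -3·(-4·4 - 3·-2)
    = -2·25 - -1·-20 + -3·-10
    = -50 + -20 + 30 = -40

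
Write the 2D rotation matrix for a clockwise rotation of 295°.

Rotation matrix formula: [[cos θ, -sin θ], [sin θ, cos θ]]
A clockwise rotation by 295° is equivalent to a counterclockwise rotation by -295°.
For θ = -295°:
cos(-295°) = 0.4226
sin(-295°) = 0.9063
Result: [[0.4226, -0.9063], [0.9063, 0.4226]]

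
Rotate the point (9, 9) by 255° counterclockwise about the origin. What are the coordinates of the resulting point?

Rotation matrix for 255°: [[cos 255°, -sin 255°], [sin 255°, cos 255°]] ≈ [[-0.258819, 0.965926], [-0.965926, -0.258819]]
[[-0.258819, 0.965926], [-0.965926, -0.258819]] × [9, 9]ᵀ ≈ [6.3640, -11.0227]ᵀ
Result: (6.3640, -11.0227)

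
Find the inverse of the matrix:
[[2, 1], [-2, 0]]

For [[a,b],[c,d]], inverse = (1/det)·[[d,-b],[-c,a]]
det = (2)(0) - (1)(-2) = 0 - -2 = 2
Inverse = (1/2)·[[0, -1], [2, 2]]
= [[0, -1/2], [1, 1]]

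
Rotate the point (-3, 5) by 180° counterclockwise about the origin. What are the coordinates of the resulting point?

Rotation matrix for 180°: [[cos 180°, -sin 180°], [sin 180°, cos 180°]] = [[-1, 0], [0, -1]]
[[-1, 0], [0, -1]] × [-3, 5]ᵀ = [3, -5]ᵀ
Result: (3, -5)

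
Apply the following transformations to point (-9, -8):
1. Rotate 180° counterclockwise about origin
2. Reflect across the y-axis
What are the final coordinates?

Step 1: Rotate 180° → (9, 8)
Step 2: Reflect across y-axis → (-9, 8)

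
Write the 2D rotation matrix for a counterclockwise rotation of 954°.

Rotation matrix formula: [[cos θ, -sin θ], [sin θ, cos θ]]
For θ = 954°:
cos(954°) = -0.5878
sin(954°) = -0.8090
Result: [[-0.5878, 0.8090], [-0.8090, -0.5878]]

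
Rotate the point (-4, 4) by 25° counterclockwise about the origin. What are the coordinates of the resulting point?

Rotation matrix for 25°: [[cos 25°, -sin 25°], [sin 25°, cos 25°]] ≈ [[0.906308, -0.422618], [0.422618, 0.906308]]
[[0.906308, -0.422618], [0.422618, 0.906308]] × [-4, 4]ᵀ ≈ [-5.3157, 1.9348]ᵀ
Result: (-5.3157, 1.9348)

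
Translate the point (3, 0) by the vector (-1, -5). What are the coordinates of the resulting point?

Translation by (-1, -5) (homogeneous matrix [[1, 0, -1], [0, 1, -5], [0, 0, 1]]):
x' = 3 + -1 = 2
y' = 0 + -5 = -5
Result: (2, -5)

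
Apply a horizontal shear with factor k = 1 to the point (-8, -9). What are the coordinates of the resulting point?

Shear matrix for horizontal shear with factor k = 1:
[[1, 1], [0, 1]]
Result: (-8, -9) → (-17, -9)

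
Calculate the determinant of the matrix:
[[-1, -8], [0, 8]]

For a 2×2 matrix [[a, b], [c, d]], det = ad - bc
det = (-1)(8) - (-8)(0) = -8 - 0 = -8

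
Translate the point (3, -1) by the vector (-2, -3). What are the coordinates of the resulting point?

Translation by (-2, -3) (homogeneous matrix [[1, 0, -2], [0, 1, -3], [0, 0, 1]]):
x' = 3 + -2 = 1
y' = -1 + -3 = -4
Result: (1, -4)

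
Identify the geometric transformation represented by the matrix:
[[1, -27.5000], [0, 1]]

This matrix represents: horizontal shear with factor -27.5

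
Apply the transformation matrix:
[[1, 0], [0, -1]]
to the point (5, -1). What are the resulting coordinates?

Matrix multiplication:
[[1, 0], [0, -1]] × [5, -1]ᵀ
= [(1)(5) + (0)(-1), (0)(5) + (-1)(-1)]ᵀ
= [5, 1]ᵀ
Result: (5, 1)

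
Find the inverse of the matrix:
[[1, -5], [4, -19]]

For [[a,b],[c,d]], inverse = (1/det)·[[d,-b],[-c,a]]
det = (1)(-19) - (-5)(4) = -19 - -20 = 1
Inverse = [[-19, 5], [-4, 1]]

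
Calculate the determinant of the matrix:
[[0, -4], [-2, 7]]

For a 2×2 matrix [[a, b], [c, d]], det = ad - bc
det = (0)(7) - (-4)(-2) = 0 - 8 = -8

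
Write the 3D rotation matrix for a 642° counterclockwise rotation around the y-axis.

Rotation matrix for counterclockwise 642° around y-axis:
cos(642°) = 0.2079, sin(642°) = -0.9781
Result: [[0.2079, 0, -0.9781], [0, 1, 0], [0.9781, 0, 0.2079]]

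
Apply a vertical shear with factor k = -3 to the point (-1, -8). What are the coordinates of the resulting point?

Shear matrix for vertical shear with factor k = -3:
[[1, 0], [-3, 1]]
Result: (-1, -8) → (-1, -5)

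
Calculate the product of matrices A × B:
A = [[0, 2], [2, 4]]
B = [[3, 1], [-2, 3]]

Matrix multiplication:
C[0][0] = 0×3 + 2×-2 = -4
C[0][1] = 0×1 + 2×3 = 6
C[1][0] = 2×3 + 4×-2 = -2
C[1][1] = 2×1 + 4×3 = 14
Result: [[-4, 6], [-2, 14]]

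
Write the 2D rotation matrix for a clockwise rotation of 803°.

Rotation matrix formula: [[cos θ, -sin θ], [sin θ, cos θ]]
A clockwise rotation by 803° is equivalent to a counterclockwise rotation by -803°.
For θ = -803°:
cos(-803°) = 0.1219
sin(-803°) = -0.9925
Result: [[0.1219, 0.9925], [-0.9925, 0.1219]]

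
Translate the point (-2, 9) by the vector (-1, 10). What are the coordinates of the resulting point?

Translation by (-1, 10) (homogeneous matrix [[1, 0, -1], [0, 1, 10], [0, 0, 1]]):
x' = -2 + -1 = -3
y' = 9 + 10 = 19
Result: (-3, 19)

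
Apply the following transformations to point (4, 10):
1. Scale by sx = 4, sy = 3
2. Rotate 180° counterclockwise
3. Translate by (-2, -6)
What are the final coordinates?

Step 1: Scale → (16, 30)
Step 2: Rotate 180° → (-16, -30)
Step 3: Translate → (-18, -36)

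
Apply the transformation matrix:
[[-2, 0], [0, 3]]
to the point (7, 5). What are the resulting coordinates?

Matrix multiplication:
[[-2, 0], [0, 3]] × [7, 5]ᵀ
= [(-2)(7) + (0)(5), (0)(7) + (3)(5)]ᵀ
= [-14, 15]ᵀ
Result: (-14, 15)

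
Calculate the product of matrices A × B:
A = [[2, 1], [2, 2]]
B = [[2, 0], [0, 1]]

Matrix multiplication:
C[0][0] = 2×2 + 1×0 = 4
C[0][1] = 2×0 + 1×1 = 1
C[1][0] = 2×2 + 2×0 = 4
C[1][1] = 2×0 + 2×1 = 2
Result: [[4, 1], [4, 2]]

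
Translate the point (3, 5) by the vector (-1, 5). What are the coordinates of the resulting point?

Translation by (-1, 5) (homogeneous matrix [[1, 0, -1], [0, 1, 5], [0, 0, 1]]):
x' = 3 + -1 = 2
y' = 5 + 5 = 10
Result: (2, 10)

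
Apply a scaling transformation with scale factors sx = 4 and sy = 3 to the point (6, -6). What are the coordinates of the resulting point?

Scaling matrix:
[[4, 0], [0, 3]]
Result: (6 × 4, -6 × 3) = (24, -18)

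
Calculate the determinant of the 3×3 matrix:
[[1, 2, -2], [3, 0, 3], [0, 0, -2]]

Expansion along first row:
det = 1·det([[0,3],[0,-2]]) - 2·det([[3,3],[0,-2]]) + -2·det([[3,0],[0,0]])
    = 1·(0·-2 - 3·0) - 2·(3·-2 - 3·0) + -2·(3·0 - 0·0)
    = 1·0 - 2·-6 + -2·0
    = 0 + 12 + 0 = 12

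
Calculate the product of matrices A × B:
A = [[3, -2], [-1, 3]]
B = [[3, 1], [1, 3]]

Matrix multiplication:
C[0][0] = 3×3 + -2×1 = 7
C[0][1] = 3×1 + -2×3 = -3
C[1][0] = -1×3 + 3×1 = 0
C[1][1] = -1×1 + 3×3 = 8
Result: [[7, -3], [0, 8]]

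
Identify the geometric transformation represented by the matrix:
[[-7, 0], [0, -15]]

This matrix represents: non-uniform scaling by sx = -7, sy = -15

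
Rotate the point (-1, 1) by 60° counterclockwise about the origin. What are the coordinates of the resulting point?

Rotation matrix for 60°: [[cos 60°, -sin 60°], [sin 60°, cos 60°]] ≈ [[0.500000, -0.866025], [0.866025, 0.500000]]
[[0.500000, -0.866025], [0.866025, 0.500000]] × [-1, 1]ᵀ ≈ [-1.3660, -0.3660]ᵀ
Result: (-1.3660, -0.3660)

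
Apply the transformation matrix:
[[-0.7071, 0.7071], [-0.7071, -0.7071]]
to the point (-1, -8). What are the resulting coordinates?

Matrix multiplication:
[[-0.7071, 0.7071], [-0.7071, -0.7071]] × [-1, -8]ᵀ
= [(-0.7071)(-1) + (0.7071)(-8), (-0.7071)(-1) + (-0.7071)(-8)]ᵀ
= [-4.9497, 6.3639]ᵀ
Result: (-4.9497, 6.3639)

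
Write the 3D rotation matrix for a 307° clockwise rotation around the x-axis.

Rotation matrix for clockwise 307° around x-axis:
A clockwise rotation by 307° is a counterclockwise rotation by -307°.
cos(-307°) = 0.6018, sin(-307°) = 0.7986
Result: [[1, 0, 0], [0, 0.6018, -0.7986], [0, 0.7986, 0.6018]]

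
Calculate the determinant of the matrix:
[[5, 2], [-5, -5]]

For a 2×2 matrix [[a, b], [c, d]], det = ad - bc
det = (5)(-5) - (2)(-5) = -25 - -10 = -15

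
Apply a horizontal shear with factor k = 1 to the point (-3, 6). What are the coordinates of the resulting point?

Shear matrix for horizontal shear with factor k = 1:
[[1, 1], [0, 1]]
Result: (-3, 6) → (3, 6)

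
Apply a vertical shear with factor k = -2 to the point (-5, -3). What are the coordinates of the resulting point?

Shear matrix for vertical shear with factor k = -2:
[[1, 0], [-2, 1]]
Result: (-5, -3) → (-5, 7)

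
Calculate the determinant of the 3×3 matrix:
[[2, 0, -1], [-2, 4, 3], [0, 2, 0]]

Expansion along first row:
det = 2·det([[4,3],[2,0]]) - 0·det([[-2,3],[0,0]]) + -1·det([[-2,4],[0,2]])
    = 2·(4·0 - 3·2) - 0·(-2·0 - 3·0) + -1·(-2·2 - 4·0)
    = 2·-6 - 0·0 + -1·-4
    = -12 + 0 + 4 = -8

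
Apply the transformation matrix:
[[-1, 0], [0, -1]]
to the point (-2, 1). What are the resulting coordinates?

Matrix multiplication:
[[-1, 0], [0, -1]] × [-2, 1]ᵀ
= [(-1)(-2) + (0)(1), (0)(-2) + (-1)(1)]ᵀ
= [2, -1]ᵀ
Result: (2, -1)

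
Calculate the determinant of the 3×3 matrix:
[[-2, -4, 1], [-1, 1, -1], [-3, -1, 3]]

Expansion along first row:
det = -2·det([[1,-1],[-1,3]]) - -4·det([[-1,-1],[-3,3]]) + 1·det([[-1,1],[-3,-1]])
    = -2·(1·3 - -1·-1) - -4·(-1·3 - -1·-3) + 1·(-1·-1 - 1·-3)
    = -2·2 - -4·-6 + 1·4
    = -4 + -24 + 4 = -24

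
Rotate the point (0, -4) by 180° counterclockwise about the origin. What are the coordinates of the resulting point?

Rotation matrix for 180°: [[cos 180°, -sin 180°], [sin 180°, cos 180°]] = [[-1, 0], [0, -1]]
[[-1, 0], [0, -1]] × [0, -4]ᵀ = [0, 4]ᵀ
Result: (0, 4)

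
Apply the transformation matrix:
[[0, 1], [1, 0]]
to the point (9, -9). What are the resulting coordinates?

Matrix multiplication:
[[0, 1], [1, 0]] × [9, -9]ᵀ
= [(0)(9) + (1)(-9), (1)(9) + (0)(-9)]ᵀ
= [-9, 9]ᵀ
Result: (-9, 9)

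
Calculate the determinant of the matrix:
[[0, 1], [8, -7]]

For a 2×2 matrix [[a, b], [c, d]], det = ad - bc
det = (0)(-7) - (1)(8) = 0 - 8 = -8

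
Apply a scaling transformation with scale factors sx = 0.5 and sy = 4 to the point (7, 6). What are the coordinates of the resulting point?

Scaling matrix:
[[0.50, 0], [0, 4]]
Result: (7 × 0.5, 6 × 4) = (3.5, 24)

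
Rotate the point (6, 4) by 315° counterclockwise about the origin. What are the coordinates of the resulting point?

Rotation matrix for 315°: [[cos 315°, -sin 315°], [sin 315°, cos 315°]] ≈ [[0.707107, 0.707107], [-0.707107, 0.707107]]
[[0.707107, 0.707107], [-0.707107, 0.707107]] × [6, 4]ᵀ ≈ [7.0711, -1.4142]ᵀ
Result: (7.0711, -1.4142)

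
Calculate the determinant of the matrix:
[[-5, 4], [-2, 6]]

For a 2×2 matrix [[a, b], [c, d]], det = ad - bc
det = (-5)(6) - (4)(-2) = -30 - -8 = -22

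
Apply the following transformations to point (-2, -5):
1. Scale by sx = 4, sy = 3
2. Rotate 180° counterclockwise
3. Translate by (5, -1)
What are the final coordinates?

Step 1: Scale → (-8, -15)
Step 2: Rotate 180° → (8, 15)
Step 3: Translate → (13, 14)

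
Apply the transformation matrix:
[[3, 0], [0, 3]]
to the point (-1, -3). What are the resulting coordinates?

Matrix multiplication:
[[3, 0], [0, 3]] × [-1, -3]ᵀ
= [(3)(-1) + (0)(-3), (0)(-1) + (3)(-3)]ᵀ
= [-3, -9]ᵀ
Result: (-3, -9)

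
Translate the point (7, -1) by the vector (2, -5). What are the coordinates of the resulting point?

Translation by (2, -5) (homogeneous matrix [[1, 0, 2], [0, 1, -5], [0, 0, 1]]):
x' = 7 + 2 = 9
y' = -1 + -5 = -6
Result: (9, -6)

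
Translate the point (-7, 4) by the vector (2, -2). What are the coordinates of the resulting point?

Translation by (2, -2) (homogeneous matrix [[1, 0, 2], [0, 1, -2], [0, 0, 1]]):
x' = -7 + 2 = -5
y' = 4 + -2 = 2
Result: (-5, 2)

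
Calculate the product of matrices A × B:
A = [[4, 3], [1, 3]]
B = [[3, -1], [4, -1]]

Matrix multiplication:
C[0][0] = 4×3 + 3×4 = 24
C[0][1] = 4×-1 + 3×-1 = -7
C[1][0] = 1×3 + 3×4 = 15
C[1][1] = 1×-1 + 3×-1 = -4
Result: [[24, -7], [15, -4]]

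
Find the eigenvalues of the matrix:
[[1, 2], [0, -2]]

Characteristic equation: det(A - λI) = 0
λ² - (trace)λ + (det) = 0
trace = 1 + -2 = -1, det = (1)(-2) - (2)(0) = -2
λ² - (-1)λ + (-2) = 0
λ = (-1 ± √((-1)² - 4·(-2))) / 2 = (-1 ± √9) / 2
Solving: λ = -2, 1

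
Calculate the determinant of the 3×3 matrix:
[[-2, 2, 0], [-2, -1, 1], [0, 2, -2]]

Expansion along first row:
det = -2·det([[-1,1],[2,-2]]) - 2·det([[-2,1],[0,-2]]) + 0·det([[-2,-1],[0,2]])
    = -2·(-1·-2 - 1·2) - 2·(-2·-2 - 1·0) + 0·(-2·2 - -1·0)
    = -2·0 - 2·4 + 0·-4
    = 0 + -8 + 0 = -8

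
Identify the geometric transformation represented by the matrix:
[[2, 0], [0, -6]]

This matrix represents: non-uniform scaling by sx = 2, sy = -6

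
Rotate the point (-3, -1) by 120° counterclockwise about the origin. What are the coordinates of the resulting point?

Rotation matrix for 120°: [[cos 120°, -sin 120°], [sin 120°, cos 120°]] ≈ [[-0.500000, -0.866025], [0.866025, -0.500000]]
[[-0.500000, -0.866025], [0.866025, -0.500000]] × [-3, -1]ᵀ ≈ [2.3660, -2.0981]ᵀ
Result: (2.3660, -2.0981)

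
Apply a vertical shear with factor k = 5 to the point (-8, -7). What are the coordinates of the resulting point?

Shear matrix for vertical shear with factor k = 5:
[[1, 0], [5, 1]]
Result: (-8, -7) → (-8, -47)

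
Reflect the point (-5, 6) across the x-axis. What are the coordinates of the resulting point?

Reflection across x-axis: (-5, 6) → (-5, -6)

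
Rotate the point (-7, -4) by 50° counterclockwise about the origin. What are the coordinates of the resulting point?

Rotation matrix for 50°: [[cos 50°, -sin 50°], [sin 50°, cos 50°]] ≈ [[0.642788, -0.766044], [0.766044, 0.642788]]
[[0.642788, -0.766044], [0.766044, 0.642788]] × [-7, -4]ᵀ ≈ [-1.4353, -7.9335]ᵀ
Result: (-1.4353, -7.9335)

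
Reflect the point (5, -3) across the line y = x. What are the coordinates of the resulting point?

Reflection across line y = x: (5, -3) → (-3, 5)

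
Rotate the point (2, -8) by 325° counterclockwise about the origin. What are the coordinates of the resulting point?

Rotation matrix for 325°: [[cos 325°, -sin 325°], [sin 325°, cos 325°]] ≈ [[0.819152, 0.573576], [-0.573576, 0.819152]]
[[0.819152, 0.573576], [-0.573576, 0.819152]] × [2, -8]ᵀ ≈ [-2.9503, -7.7004]ᵀ
Result: (-2.9503, -7.7004)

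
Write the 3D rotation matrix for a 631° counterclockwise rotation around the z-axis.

Rotation matrix for counterclockwise 631° around z-axis:
cos(631°) = 0.0175, sin(631°) = -0.9998
Result: [[0.0175, 0.9998, 0], [-0.9998, 0.0175, 0], [0, 0, 1]]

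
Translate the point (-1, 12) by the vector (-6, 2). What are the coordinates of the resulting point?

Translation by (-6, 2) (homogeneous matrix [[1, 0, -6], [0, 1, 2], [0, 0, 1]]):
x' = -1 + -6 = -7
y' = 12 + 2 = 14
Result: (-7, 14)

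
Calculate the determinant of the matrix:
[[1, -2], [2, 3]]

For a 2×2 matrix [[a, b], [c, d]], det = ad - bc
det = (1)(3) - (-2)(2) = 3 - -4 = 7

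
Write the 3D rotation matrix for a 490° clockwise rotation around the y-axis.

Rotation matrix for clockwise 490° around y-axis:
A clockwise rotation by 490° is a counterclockwise rotation by -490°.
cos(-490°) = -0.6428, sin(-490°) = -0.7660
Result: [[-0.6428, 0, -0.7660], [0, 1, 0], [0.7660, 0, -0.6428]]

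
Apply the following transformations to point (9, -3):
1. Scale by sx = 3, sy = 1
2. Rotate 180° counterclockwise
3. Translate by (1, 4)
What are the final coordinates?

Step 1: Scale → (27, -3)
Step 2: Rotate 180° → (-27, 3)
Step 3: Translate → (-26, 7)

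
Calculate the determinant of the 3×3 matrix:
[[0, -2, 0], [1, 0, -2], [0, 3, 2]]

Expansion along first row:
det = 0·det([[0,-2],[3,2]]) - -2·det([[1,-2],[0,2]]) + 0·det([[1,0],[0,3]])
    = 0·(0·2 - -2·3) - -2·(1·2 - -2·0) + 0·(1·3 - 0·0)
    = 0·6 - -2·2 + 0·3
    = 0 + 4 + 0 = 4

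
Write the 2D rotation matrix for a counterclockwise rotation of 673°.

Rotation matrix formula: [[cos θ, -sin θ], [sin θ, cos θ]]
For θ = 673°:
cos(673°) = 0.6820
sin(673°) = -0.7314
Result: [[0.6820, 0.7314], [-0.7314, 0.6820]]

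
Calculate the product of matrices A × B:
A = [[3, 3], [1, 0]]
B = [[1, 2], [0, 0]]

Matrix multiplication:
C[0][0] = 3×1 + 3×0 = 3
C[0][1] = 3×2 + 3×0 = 6
C[1][0] = 1×1 + 0×0 = 1
C[1][1] = 1×2 + 0×0 = 2
Result: [[3, 6], [1, 2]]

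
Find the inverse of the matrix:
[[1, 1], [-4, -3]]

For [[a,b],[c,d]], inverse = (1/det)·[[d,-b],[-c,a]]
det = (1)(-3) - (1)(-4) = -3 - -4 = 1
Inverse = [[-3, -1], [4, 1]]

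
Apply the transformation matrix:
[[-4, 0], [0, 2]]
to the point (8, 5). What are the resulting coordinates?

Matrix multiplication:
[[-4, 0], [0, 2]] × [8, 5]ᵀ
= [(-4)(8) + (0)(5), (0)(8) + (2)(5)]ᵀ
= [-32, 10]ᵀ
Result: (-32, 10)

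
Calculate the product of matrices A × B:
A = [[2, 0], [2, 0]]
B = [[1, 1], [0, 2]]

Matrix multiplication:
C[0][0] = 2×1 + 0×0 = 2
C[0][1] = 2×1 + 0×2 = 2
C[1][0] = 2×1 + 0×0 = 2
C[1][1] = 2×1 + 0×2 = 2
Result: [[2, 2], [2, 2]]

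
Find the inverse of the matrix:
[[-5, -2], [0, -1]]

For [[a,b],[c,d]], inverse = (1/det)·[[d,-b],[-c,a]]
det = (-5)(-1) - (-2)(0) = 5 - 0 = 5
Inverse = (1/5)·[[-1, 2], [0, -5]]
= [[-1/5, 2/5], [0, -1]]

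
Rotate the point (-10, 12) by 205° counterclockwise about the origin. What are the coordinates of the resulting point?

Rotation matrix for 205°: [[cos 205°, -sin 205°], [sin 205°, cos 205°]] ≈ [[-0.906308, 0.422618], [-0.422618, -0.906308]]
[[-0.906308, 0.422618], [-0.422618, -0.906308]] × [-10, 12]ᵀ ≈ [14.1345, -6.6495]ᵀ
Result: (14.1345, -6.6495)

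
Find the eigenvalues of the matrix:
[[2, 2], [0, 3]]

Characteristic equation: det(A - λI) = 0
λ² - (trace)λ + (det) = 0
trace = 2 + 3 = 5, det = (2)(3) - (2)(0) = 6
λ² - (5)λ + (6) = 0
λ = (5 ± √((5)² - 4·(6))) / 2 = (5 ± √1) / 2
Solving: λ = 2, 3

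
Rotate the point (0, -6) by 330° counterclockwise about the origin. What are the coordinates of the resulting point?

Rotation matrix for 330°: [[cos 330°, -sin 330°], [sin 330°, cos 330°]] ≈ [[0.866025, 0.500000], [-0.500000, 0.866025]]
[[0.866025, 0.500000], [-0.500000, 0.866025]] × [0, -6]ᵀ ≈ [-3, -5.1962]ᵀ
Result: (-3, -5.1962)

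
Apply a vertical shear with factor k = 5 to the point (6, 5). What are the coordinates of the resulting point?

Shear matrix for vertical shear with factor k = 5:
[[1, 0], [5, 1]]
Result: (6, 5) → (6, 35)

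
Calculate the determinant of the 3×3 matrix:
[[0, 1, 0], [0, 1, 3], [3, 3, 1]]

Expansion along first row:
det = 0·det([[1,3],[3,1]]) - 1·det([[0,3],[3,1]]) + 0·det([[0,1],[3,3]])
    = 0·(1·1 - 3·3) - 1·(0·1 - 3·3) + 0·(0·3 - 1·3)
    = 0·-8 - 1·-9 + 0·-3
    = 0 + 9 + 0 = 9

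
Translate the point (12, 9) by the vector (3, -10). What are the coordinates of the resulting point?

Translation by (3, -10) (homogeneous matrix [[1, 0, 3], [0, 1, -10], [0, 0, 1]]):
x' = 12 + 3 = 15
y' = 9 + -10 = -1
Result: (15, -1)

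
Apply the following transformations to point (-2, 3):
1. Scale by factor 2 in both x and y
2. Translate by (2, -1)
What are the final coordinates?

Step 1: Scale (-2, 3) by 2 → (-4, 6)
Step 2: Translate by (2, -1) → (-2, 5)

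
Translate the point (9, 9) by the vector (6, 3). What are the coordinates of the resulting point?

Translation by (6, 3) (homogeneous matrix [[1, 0, 6], [0, 1, 3], [0, 0, 1]]):
x' = 9 + 6 = 15
y' = 9 + 3 = 12
Result: (15, 12)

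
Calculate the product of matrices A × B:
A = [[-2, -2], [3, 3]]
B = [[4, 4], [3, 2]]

Matrix multiplication:
C[0][0] = -2×4 + -2×3 = -14
C[0][1] = -2×4 + -2×2 = -12
C[1][0] = 3×4 + 3×3 = 21
C[1][1] = 3×4 + 3×2 = 18
Result: [[-14, -12], [21, 18]]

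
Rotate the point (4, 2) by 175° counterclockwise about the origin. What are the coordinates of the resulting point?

Rotation matrix for 175°: [[cos 175°, -sin 175°], [sin 175°, cos 175°]] ≈ [[-0.996195, -0.087156], [0.087156, -0.996195]]
[[-0.996195, -0.087156], [0.087156, -0.996195]] × [4, 2]ᵀ ≈ [-4.1591, -1.6438]ᵀ
Result: (-4.1591, -1.6438)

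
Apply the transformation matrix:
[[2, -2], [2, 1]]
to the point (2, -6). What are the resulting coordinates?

Matrix multiplication:
[[2, -2], [2, 1]] × [2, -6]ᵀ
= [(2)(2) + (-2)(-6), (2)(2) + (1)(-6)]ᵀ
= [16, -2]ᵀ
Result: (16, -2)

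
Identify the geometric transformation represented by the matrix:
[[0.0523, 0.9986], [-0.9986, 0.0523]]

This matrix represents: rotation by 273° counterclockwise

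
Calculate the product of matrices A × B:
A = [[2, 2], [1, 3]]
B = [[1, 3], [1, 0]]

Matrix multiplication:
C[0][0] = 2×1 + 2×1 = 4
C[0][1] = 2×3 + 2×0 = 6
C[1][0] = 1×1 + 3×1 = 4
C[1][1] = 1×3 + 3×0 = 3
Result: [[4, 6], [4, 3]]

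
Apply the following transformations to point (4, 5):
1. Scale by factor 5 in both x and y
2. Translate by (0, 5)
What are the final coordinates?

Step 1: Scale (4, 5) by 5 → (20, 25)
Step 2: Translate by (0, 5) → (20, 30)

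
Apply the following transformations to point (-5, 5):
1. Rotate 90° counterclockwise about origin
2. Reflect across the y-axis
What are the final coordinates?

Step 1: Rotate 90° → (-5, -5)
Step 2: Reflect across y-axis → (5, -5)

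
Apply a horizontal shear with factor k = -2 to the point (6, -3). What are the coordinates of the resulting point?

Shear matrix for horizontal shear with factor k = -2:
[[1, -2], [0, 1]]
Result: (6, -3) → (12, -3)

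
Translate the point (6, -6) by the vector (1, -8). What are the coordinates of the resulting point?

Translation by (1, -8) (homogeneous matrix [[1, 0, 1], [0, 1, -8], [0, 0, 1]]):
x' = 6 + 1 = 7
y' = -6 + -8 = -14
Result: (7, -14)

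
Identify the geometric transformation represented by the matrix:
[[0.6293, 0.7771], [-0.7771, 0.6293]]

This matrix represents: rotation by 309° counterclockwise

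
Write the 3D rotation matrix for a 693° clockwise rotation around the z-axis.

Rotation matrix for clockwise 693° around z-axis:
A clockwise rotation by 693° is a counterclockwise rotation by -693°.
cos(-693°) = 0.8910, sin(-693°) = 0.4540
Result: [[0.8910, -0.4540, 0], [0.4540, 0.8910, 0], [0, 0, 1]]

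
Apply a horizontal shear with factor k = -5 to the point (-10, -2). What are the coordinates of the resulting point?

Shear matrix for horizontal shear with factor k = -5:
[[1, -5], [0, 1]]
Result: (-10, -2) → (0, -2)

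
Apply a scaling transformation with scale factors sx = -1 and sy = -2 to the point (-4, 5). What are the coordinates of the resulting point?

Scaling matrix:
[[-1, 0], [0, -2]]
Result: (-4 × -1, 5 × -2) = (4, -10)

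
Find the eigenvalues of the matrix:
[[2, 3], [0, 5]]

Characteristic equation: det(A - λI) = 0
λ² - (trace)λ + (det) = 0
trace = 2 + 5 = 7, det = (2)(5) - (3)(0) = 10
λ² - (7)λ + (10) = 0
λ = (7 ± √((7)² - 4·(10))) / 2 = (7 ± √9) / 2
Solving: λ = 2, 5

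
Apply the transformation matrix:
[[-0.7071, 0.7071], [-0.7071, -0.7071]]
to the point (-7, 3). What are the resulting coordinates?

Matrix multiplication:
[[-0.7071, 0.7071], [-0.7071, -0.7071]] × [-7, 3]ᵀ
= [(-0.7071)(-7) + (0.7071)(3), (-0.7071)(-7) + (-0.7071)(3)]ᵀ
= [7.0710, 2.8284]ᵀ
Result: (7.0710, 2.8284)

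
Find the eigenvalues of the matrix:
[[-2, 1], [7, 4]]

Characteristic equation: det(A - λI) = 0
λ² - (trace)λ + (det) = 0
trace = -2 + 4 = 2, det = (-2)(4) - (1)(7) = -15
λ² - (2)λ + (-15) = 0
λ = (2 ± √((2)² - 4·(-15))) / 2 = (2 ± √64) / 2
Solving: λ = -3, 5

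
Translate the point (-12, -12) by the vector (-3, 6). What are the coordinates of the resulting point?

Translation by (-3, 6) (homogeneous matrix [[1, 0, -3], [0, 1, 6], [0, 0, 1]]):
x' = -12 + -3 = -15
y' = -12 + 6 = -6
Result: (-15, -6)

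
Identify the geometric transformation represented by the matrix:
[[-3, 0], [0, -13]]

This matrix represents: non-uniform scaling by sx = -3, sy = -13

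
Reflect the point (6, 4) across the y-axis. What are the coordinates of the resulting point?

Reflection across y-axis: (6, 4) → (-6, 4)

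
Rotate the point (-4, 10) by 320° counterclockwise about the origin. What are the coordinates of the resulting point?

Rotation matrix for 320°: [[cos 320°, -sin 320°], [sin 320°, cos 320°]] ≈ [[0.766044, 0.642788], [-0.642788, 0.766044]]
[[0.766044, 0.642788], [-0.642788, 0.766044]] × [-4, 10]ᵀ ≈ [3.3637, 10.2316]ᵀ
Result: (3.3637, 10.2316)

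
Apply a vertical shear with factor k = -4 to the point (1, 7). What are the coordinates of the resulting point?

Shear matrix for vertical shear with factor k = -4:
[[1, 0], [-4, 1]]
Result: (1, 7) → (1, 3)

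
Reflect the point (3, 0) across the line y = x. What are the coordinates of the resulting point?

Reflection across line y = x: (3, 0) → (0, 3)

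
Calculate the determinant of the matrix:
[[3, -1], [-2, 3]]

For a 2×2 matrix [[a, b], [c, d]], det = ad - bc
det = (3)(3) - (-1)(-2) = 9 - 2 = 7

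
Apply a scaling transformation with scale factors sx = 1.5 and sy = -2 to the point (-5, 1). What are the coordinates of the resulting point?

Scaling matrix:
[[1.50, 0], [0, -2]]
Result: (-5 × 1.5, 1 × -2) = (-7.5, -2)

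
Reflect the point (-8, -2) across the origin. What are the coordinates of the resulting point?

Reflection across origin: (-8, -2) → (8, 2)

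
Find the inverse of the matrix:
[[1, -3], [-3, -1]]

For [[a,b],[c,d]], inverse = (1/det)·[[d,-b],[-c,a]]
det = (1)(-1) - (-3)(-3) = -1 - 9 = -10
Inverse = (1/-10)·[[-1, 3], [3, 1]]
= [[1/10, -3/10], [-3/10, -1/10]]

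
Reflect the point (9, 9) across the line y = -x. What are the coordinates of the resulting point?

Reflection across line y = -x: (9, 9) → (-9, -9)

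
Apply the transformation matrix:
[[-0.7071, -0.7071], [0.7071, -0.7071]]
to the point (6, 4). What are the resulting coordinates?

Matrix multiplication:
[[-0.7071, -0.7071], [0.7071, -0.7071]] × [6, 4]ᵀ
= [(-0.7071)(6) + (-0.7071)(4), (0.7071)(6) + (-0.7071)(4)]ᵀ
= [-7.0710, 1.4142]ᵀ
Result: (-7.0710, 1.4142)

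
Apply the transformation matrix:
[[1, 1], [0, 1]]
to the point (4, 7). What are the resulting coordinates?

Matrix multiplication:
[[1, 1], [0, 1]] × [4, 7]ᵀ
= [(1)(4) + (1)(7), (0)(4) + (1)(7)]ᵀ
= [11, 7]ᵀ
Result: (11, 7)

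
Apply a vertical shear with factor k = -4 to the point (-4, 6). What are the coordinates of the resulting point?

Shear matrix for vertical shear with factor k = -4:
[[1, 0], [-4, 1]]
Result: (-4, 6) → (-4, 22)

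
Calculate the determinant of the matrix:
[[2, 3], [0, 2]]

For a 2×2 matrix [[a, b], [c, d]], det = ad - bc
det = (2)(2) - (3)(0) = 4 - 0 = 4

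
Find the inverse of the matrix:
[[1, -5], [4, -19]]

For [[a,b],[c,d]], inverse = (1/det)·[[d,-b],[-c,a]]
det = (1)(-19) - (-5)(4) = -19 - -20 = 1
Inverse = [[-19, 5], [-4, 1]]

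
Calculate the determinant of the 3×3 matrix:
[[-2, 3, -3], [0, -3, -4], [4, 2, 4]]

Expansion along first row:
det = -2·det([[-3,-4],[2,4]]) - 3·det([[0,-4],[4,4]]) + -3·det([[0,-3],[4,2]])
    = -2·(-3·4 - -4·2) - 3·(0·4 - -4·4) + -3·(0·2 - -3·4)
    = -2·-4 - 3·16 + -3·12
    = 8 + -48 + -36 = -76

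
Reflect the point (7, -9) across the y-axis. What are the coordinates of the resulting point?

Reflection across y-axis: (7, -9) → (-7, -9)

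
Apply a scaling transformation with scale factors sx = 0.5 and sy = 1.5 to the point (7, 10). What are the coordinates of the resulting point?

Scaling matrix:
[[0.50, 0], [0, 1.50]]
Result: (7 × 0.5, 10 × 1.5) = (3.5, 15)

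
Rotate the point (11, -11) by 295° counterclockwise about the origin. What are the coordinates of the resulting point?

Rotation matrix for 295°: [[cos 295°, -sin 295°], [sin 295°, cos 295°]] ≈ [[0.422618, 0.906308], [-0.906308, 0.422618]]
[[0.422618, 0.906308], [-0.906308, 0.422618]] × [11, -11]ᵀ ≈ [-5.3206, -14.6182]ᵀ
Result: (-5.3206, -14.6182)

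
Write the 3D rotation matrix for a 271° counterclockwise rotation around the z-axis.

Rotation matrix for counterclockwise 271° around z-axis:
cos(271°) = 0.0175, sin(271°) = -0.9998
Result: [[0.0175, 0.9998, 0], [-0.9998, 0.0175, 0], [0, 0, 1]]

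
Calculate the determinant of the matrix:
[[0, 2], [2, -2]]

For a 2×2 matrix [[a, b], [c, d]], det = ad - bc
det = (0)(-2) - (2)(2) = 0 - 4 = -4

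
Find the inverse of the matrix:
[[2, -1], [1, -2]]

For [[a,b],[c,d]], inverse = (1/det)·[[d,-b],[-c,a]]
det = (2)(-2) - (-1)(1) = -4 - -1 = -3
Inverse = (1/-3)·[[-2, 1], [-1, 2]]
= [[2/3, -1/3], [1/3, -2/3]]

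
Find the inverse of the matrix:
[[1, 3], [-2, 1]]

For [[a,b],[c,d]], inverse = (1/det)·[[d,-b],[-c,a]]
det = (1)(1) - (3)(-2) = 1 - -6 = 7
Inverse = (1/7)·[[1, -3], [2, 1]]
= [[1/7, -3/7], [2/7, 1/7]]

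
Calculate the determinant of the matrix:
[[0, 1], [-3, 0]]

For a 2×2 matrix [[a, b], [c, d]], det = ad - bc
det = (0)(0) - (1)(-3) = 0 - -3 = 3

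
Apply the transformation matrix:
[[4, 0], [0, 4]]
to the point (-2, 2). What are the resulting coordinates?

Matrix multiplication:
[[4, 0], [0, 4]] × [-2, 2]ᵀ
= [(4)(-2) + (0)(2), (0)(-2) + (4)(2)]ᵀ
= [-8, 8]ᵀ
Result: (-8, 8)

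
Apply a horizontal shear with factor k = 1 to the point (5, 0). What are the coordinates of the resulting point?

Shear matrix for horizontal shear with factor k = 1:
[[1, 1], [0, 1]]
Result: (5, 0) → (5, 0)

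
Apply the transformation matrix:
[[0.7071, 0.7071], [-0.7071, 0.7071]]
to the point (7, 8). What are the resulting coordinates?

Matrix multiplication:
[[0.7071, 0.7071], [-0.7071, 0.7071]] × [7, 8]ᵀ
= [(0.7071)(7) + (0.7071)(8), (-0.7071)(7) + (0.7071)(8)]ᵀ
= [10.6065, 0.7071]ᵀ
Result: (10.6065, 0.7071)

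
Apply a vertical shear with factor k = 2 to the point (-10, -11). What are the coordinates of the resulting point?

Shear matrix for vertical shear with factor k = 2:
[[1, 0], [2, 1]]
Result: (-10, -11) → (-10, -31)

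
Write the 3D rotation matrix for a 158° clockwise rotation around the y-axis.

Rotation matrix for clockwise 158° around y-axis:
A clockwise rotation by 158° is a counterclockwise rotation by -158°.
cos(-158°) = -0.9272, sin(-158°) = -0.3746
Result: [[-0.9272, 0, -0.3746], [0, 1, 0], [0.3746, 0, -0.9272]]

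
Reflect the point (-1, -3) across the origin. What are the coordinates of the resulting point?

Reflection across origin: (-1, -3) → (1, 3)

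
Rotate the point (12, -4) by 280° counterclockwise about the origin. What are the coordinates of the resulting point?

Rotation matrix for 280°: [[cos 280°, -sin 280°], [sin 280°, cos 280°]] ≈ [[0.173648, 0.984808], [-0.984808, 0.173648]]
[[0.173648, 0.984808], [-0.984808, 0.173648]] × [12, -4]ᵀ ≈ [-1.8555, -12.5123]ᵀ
Result: (-1.8555, -12.5123)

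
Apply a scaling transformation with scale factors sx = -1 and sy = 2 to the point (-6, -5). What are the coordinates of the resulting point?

Scaling matrix:
[[-1, 0], [0, 2]]
Result: (-6 × -1, -5 × 2) = (6, -10)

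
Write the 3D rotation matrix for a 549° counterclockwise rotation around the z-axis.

Rotation matrix for counterclockwise 549° around z-axis:
cos(549°) = -0.9877, sin(549°) = -0.1564
Result: [[-0.9877, 0.1564, 0], [-0.1564, -0.9877, 0], [0, 0, 1]]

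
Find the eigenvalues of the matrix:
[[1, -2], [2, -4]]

Characteristic equation: det(A - λI) = 0
λ² - (trace)λ + (det) = 0
trace = 1 + -4 = -3, det = (1)(-4) - (-2)(2) = 0
λ² - (-3)λ + (0) = 0
λ = (-3 ± √((-3)² - 4·(0))) / 2 = (-3 ± √9) / 2
Solving: λ = -3, 0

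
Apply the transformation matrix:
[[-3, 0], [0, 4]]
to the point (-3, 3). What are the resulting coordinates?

Matrix multiplication:
[[-3, 0], [0, 4]] × [-3, 3]ᵀ
= [(-3)(-3) + (0)(3), (0)(-3) + (4)(3)]ᵀ
= [9, 12]ᵀ
Result: (9, 12)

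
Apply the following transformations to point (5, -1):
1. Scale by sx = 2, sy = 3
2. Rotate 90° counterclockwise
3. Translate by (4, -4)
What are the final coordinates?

Step 1: Scale → (10, -3)
Step 2: Rotate 90° → (3, 10)
Step 3: Translate → (7, 6)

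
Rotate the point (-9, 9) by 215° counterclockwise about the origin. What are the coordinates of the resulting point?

Rotation matrix for 215°: [[cos 215°, -sin 215°], [sin 215°, cos 215°]] ≈ [[-0.819152, 0.573576], [-0.573576, -0.819152]]
[[-0.819152, 0.573576], [-0.573576, -0.819152]] × [-9, 9]ᵀ ≈ [12.5346, -2.2102]ᵀ
Result: (12.5346, -2.2102)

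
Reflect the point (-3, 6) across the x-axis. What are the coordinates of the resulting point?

Reflection across x-axis: (-3, 6) → (-3, -6)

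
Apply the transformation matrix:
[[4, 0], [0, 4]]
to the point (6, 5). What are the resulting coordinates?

Matrix multiplication:
[[4, 0], [0, 4]] × [6, 5]ᵀ
= [(4)(6) + (0)(5), (0)(6) + (4)(5)]ᵀ
= [24, 20]ᵀ
Result: (24, 20)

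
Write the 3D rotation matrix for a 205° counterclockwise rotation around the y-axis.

Rotation matrix for counterclockwise 205° around y-axis:
cos(205°) = -0.9063, sin(205°) = -0.4226
Result: [[-0.9063, 0, -0.4226], [0, 1, 0], [0.4226, 0, -0.9063]]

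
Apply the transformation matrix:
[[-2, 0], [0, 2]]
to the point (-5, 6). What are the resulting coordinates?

Matrix multiplication:
[[-2, 0], [0, 2]] × [-5, 6]ᵀ
= [(-2)(-5) + (0)(6), (0)(-5) + (2)(6)]ᵀ
= [10, 12]ᵀ
Result: (10, 12)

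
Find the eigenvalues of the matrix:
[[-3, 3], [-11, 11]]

Characteristic equation: det(A - λI) = 0
λ² - (trace)λ + (det) = 0
trace = -3 + 11 = 8, det = (-3)(11) - (3)(-11) = 0
λ² - (8)λ + (0) = 0
λ = (8 ± √((8)² - 4·(0))) / 2 = (8 ± √64) / 2
Solving: λ = 0, 8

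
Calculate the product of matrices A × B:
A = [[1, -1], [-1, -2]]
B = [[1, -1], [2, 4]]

Matrix multiplication:
C[0][0] = 1×1 + -1×2 = -1
C[0][1] = 1×-1 + -1×4 = -5
C[1][0] = -1×1 + -2×2 = -5
C[1][1] = -1×-1 + -2×4 = -7
Result: [[-1, -5], [-5, -7]]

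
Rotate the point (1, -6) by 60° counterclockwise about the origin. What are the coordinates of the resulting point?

Rotation matrix for 60°: [[cos 60°, -sin 60°], [sin 60°, cos 60°]] ≈ [[0.500000, -0.866025], [0.866025, 0.500000]]
[[0.500000, -0.866025], [0.866025, 0.500000]] × [1, -6]ᵀ ≈ [5.6962, -2.1340]ᵀ
Result: (5.6962, -2.1340)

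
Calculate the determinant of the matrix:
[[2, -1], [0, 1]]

For a 2×2 matrix [[a, b], [c, d]], det = ad - bc
det = (2)(1) - (-1)(0) = 2 - 0 = 2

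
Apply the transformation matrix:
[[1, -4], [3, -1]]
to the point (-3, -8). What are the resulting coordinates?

Matrix multiplication:
[[1, -4], [3, -1]] × [-3, -8]ᵀ
= [(1)(-3) + (-4)(-8), (3)(-3) + (-1)(-8)]ᵀ
= [29, -1]ᵀ
Result: (29, -1)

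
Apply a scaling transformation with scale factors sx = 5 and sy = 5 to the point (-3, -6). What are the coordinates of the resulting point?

Scaling matrix:
[[5, 0], [0, 5]]
Result: (-3 × 5, -6 × 5) = (-15, -30)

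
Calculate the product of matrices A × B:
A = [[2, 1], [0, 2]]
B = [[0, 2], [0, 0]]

Matrix multiplication:
C[0][0] = 2×0 + 1×0 = 0
C[0][1] = 2×2 + 1×0 = 4
C[1][0] = 0×0 + 2×0 = 0
C[1][1] = 0×2 + 2×0 = 0
Result: [[0, 4], [0, 0]]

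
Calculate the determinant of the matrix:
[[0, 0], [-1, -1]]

For a 2×2 matrix [[a, b], [c, d]], det = ad - bc
det = (0)(-1) - (0)(-1) = 0 - 0 = 0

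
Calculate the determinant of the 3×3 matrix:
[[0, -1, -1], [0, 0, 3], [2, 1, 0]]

Expansion along first row:
det = 0·det([[0,3],[1,0]]) - -1·det([[0,3],[2,0]]) + -1·det([[0,0],[2,1]])
    = 0·(0·0 - 3·1) - -1·(0·0 - 3·2) + -1·(0·1 - 0·2)
    = 0·-3 - -1·-6 + -1·0
    = 0 + -6 + 0 = -6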